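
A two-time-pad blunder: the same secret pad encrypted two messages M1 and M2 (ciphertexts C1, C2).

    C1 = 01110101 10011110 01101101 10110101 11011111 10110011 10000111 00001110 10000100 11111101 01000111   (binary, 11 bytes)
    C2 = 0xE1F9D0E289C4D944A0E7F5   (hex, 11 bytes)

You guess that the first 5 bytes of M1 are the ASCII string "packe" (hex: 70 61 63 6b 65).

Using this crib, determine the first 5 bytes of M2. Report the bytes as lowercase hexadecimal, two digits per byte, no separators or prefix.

e406de3c33

First, C1 ⊕ C2 = (M1 ⊕ K) ⊕ (M2 ⊕ K) = M1 ⊕ M2, so the key drops out. Then M2 = (M1 ⊕ M2) ⊕ M1 over the first 5 bytes.
byte 0: (75 xor e1) xor 70 = 94 xor 70 = e4
byte 1: (9e xor f9) xor 61 = 67 xor 61 = 06
byte 2: (6d xor d0) xor 63 = bd xor 63 = de
byte 3: (b5 xor e2) xor 6b = 57 xor 6b = 3c
byte 4: (df xor 89) xor 65 = 56 xor 65 = 33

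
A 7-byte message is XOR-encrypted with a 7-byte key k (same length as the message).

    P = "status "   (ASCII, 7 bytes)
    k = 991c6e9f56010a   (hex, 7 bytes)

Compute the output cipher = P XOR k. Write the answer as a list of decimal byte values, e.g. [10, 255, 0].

[234, 104, 15, 235, 35, 114, 42]

XOR is its own inverse, so applying the key byte-wise gives the result directly.
115 ⊕ 153 = 234
116 ⊕  28 = 104
 97 ⊕ 110 =  15
116 ⊕ 159 = 235
117 ⊕  86 =  35
115 ⊕   1 = 114
 32 ⊕  10 =  42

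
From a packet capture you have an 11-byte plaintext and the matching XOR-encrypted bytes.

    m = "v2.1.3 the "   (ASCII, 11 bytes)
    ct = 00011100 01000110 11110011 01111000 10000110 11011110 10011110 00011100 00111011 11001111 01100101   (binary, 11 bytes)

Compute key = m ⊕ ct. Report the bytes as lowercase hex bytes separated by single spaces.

6a 74 dd 49 a8 ed be 68 53 aa 45

Since ct = m ⊕ key, XORing both sides with m gives key = m ⊕ ct.
byte 0: 76 XOR 1c = 6a
byte 1: 32 XOR 46 = 74
byte 2: 2e XOR f3 = dd
byte 3: 31 XOR 78 = 49
byte 4: 2e XOR 86 = a8
byte 5: 33 XOR de = ed
byte 6: 20 XOR 9e = be
byte 7: 74 XOR 1c = 68
byte 8: 68 XOR 3b = 53
byte 9: 65 XOR cf = aa
byte 10: 20 XOR 65 = 45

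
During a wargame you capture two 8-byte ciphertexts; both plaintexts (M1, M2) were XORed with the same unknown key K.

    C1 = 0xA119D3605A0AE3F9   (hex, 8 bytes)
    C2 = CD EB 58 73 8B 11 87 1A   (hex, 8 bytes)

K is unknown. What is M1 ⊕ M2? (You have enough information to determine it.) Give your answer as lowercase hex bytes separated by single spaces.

6c f2 8b 13 d1 1b 64 e3

C1 ⊕ C2 = (M1 ⊕ K) ⊕ (M2 ⊕ K) = M1 ⊕ M2 — the shared key cancels under XOR.
a1 ⊕ cd = 6c
19 ⊕ eb = f2
d3 ⊕ 58 = 8b
60 ⊕ 73 = 13
5a ⊕ 8b = d1
0a ⊕ 11 = 1b
e3 ⊕ 87 = 64
f9 ⊕ 1a = e3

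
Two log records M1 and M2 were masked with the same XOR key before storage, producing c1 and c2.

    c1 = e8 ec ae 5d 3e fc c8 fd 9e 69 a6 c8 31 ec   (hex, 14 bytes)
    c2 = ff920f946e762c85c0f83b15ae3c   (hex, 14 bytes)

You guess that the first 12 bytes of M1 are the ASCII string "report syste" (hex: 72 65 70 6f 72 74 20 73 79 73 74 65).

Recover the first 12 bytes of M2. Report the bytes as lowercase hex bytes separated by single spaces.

65 1b d1 a6 22 fe c4 0b 27 e2 e9 b8

First, c1 ⊕ c2 = (M1 ⊕ K) ⊕ (M2 ⊕ K) = M1 ⊕ M2, so the key drops out. Then M2 = (M1 ⊕ M2) ⊕ M1 over the first 12 bytes.
byte 0: (e8 XOR ff) XOR 72 = 17 XOR 72 = 65
byte 1: (ec XOR 92) XOR 65 = 7e XOR 65 = 1b
byte 2: (ae XOR 0f) XOR 70 = a1 XOR 70 = d1
byte 3: (5d XOR 94) XOR 6f = c9 XOR 6f = a6
byte 4: (3e XOR 6e) XOR 72 = 50 XOR 72 = 22
byte 5: (fc XOR 76) XOR 74 = 8a XOR 74 = fe
byte 6: (c8 XOR 2c) XOR 20 = e4 XOR 20 = c4
byte 7: (fd XOR 85) XOR 73 = 78 XOR 73 = 0b
byte 8: (9e XOR c0) XOR 79 = 5e XOR 79 = 27
byte 9: (69 XOR f8) XOR 73 = 91 XOR 73 = e2
byte 10: (a6 XOR 3b) XOR 74 = 9d XOR 74 = e9
byte 11: (c8 XOR 15) XOR 65 = dd XOR 65 = b8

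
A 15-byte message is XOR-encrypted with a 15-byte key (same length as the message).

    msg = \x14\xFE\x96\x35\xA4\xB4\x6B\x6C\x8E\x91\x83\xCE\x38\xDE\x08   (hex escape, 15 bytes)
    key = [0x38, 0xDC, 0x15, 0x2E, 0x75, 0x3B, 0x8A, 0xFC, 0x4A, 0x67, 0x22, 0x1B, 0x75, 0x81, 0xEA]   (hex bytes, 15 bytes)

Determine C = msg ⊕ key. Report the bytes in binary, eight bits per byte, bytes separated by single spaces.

XOR is its own inverse, so applying the key byte-wise gives the result directly.
byte 0:  20 XOR  56 =  44
byte 1: 254 XOR 220 =  34
byte 2: 150 XOR  21 = 131
byte 3:  53 XOR  46 =  27
byte 4: 164 XOR 117 = 209
byte 5: 180 XOR  59 = 143
byte 6: 107 XOR 138 = 225
byte 7: 108 XOR 252 = 144
byte 8: 142 XOR  74 = 196
byte 9: 145 XOR 103 = 246
byte 10: 131 XOR  34 = 161
byte 11: 206 XOR  27 = 213
byte 12:  56 XOR 117 =  77
byte 13: 222 XOR 129 =  95
byte 14:   8 XOR 234 = 226

00101100 00100010 10000011 00011011 11010001 10001111 11100001 10010000 11000100 11110110 10100001 11010101 01001101 01011111 11100010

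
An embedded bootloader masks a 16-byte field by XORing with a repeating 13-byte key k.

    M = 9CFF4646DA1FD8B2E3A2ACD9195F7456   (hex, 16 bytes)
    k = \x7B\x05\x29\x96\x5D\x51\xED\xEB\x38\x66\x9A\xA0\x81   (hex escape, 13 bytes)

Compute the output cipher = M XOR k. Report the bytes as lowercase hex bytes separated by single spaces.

e7 fa 6f d0 87 4e 35 59 db c4 36 79 98 24 71 7f

The 13-byte key repeats, so the effective keystream is 7b 05 29 96 5d 51 ed eb 38 66 9a a0 81 7b 05 29.
byte 0: 10011100 xor 01111011 = 11100111
byte 1: 11111111 xor 00000101 = 11111010
byte 2: 01000110 xor 00101001 = 01101111
byte 3: 01000110 xor 10010110 = 11010000
byte 4: 11011010 xor 01011101 = 10000111
byte 5: 00011111 xor 01010001 = 01001110
byte 6: 11011000 xor 11101101 = 00110101
byte 7: 10110010 xor 11101011 = 01011001
byte 8: 11100011 xor 00111000 = 11011011
byte 9: 10100010 xor 01100110 = 11000100
byte 10: 10101100 xor 10011010 = 00110110
byte 11: 11011001 xor 10100000 = 01111001
byte 12: 00011001 xor 10000001 = 10011000
byte 13: 01011111 xor 01111011 = 00100100
byte 14: 01110100 xor 00000101 = 01110001
byte 15: 01010110 xor 00101001 = 01111111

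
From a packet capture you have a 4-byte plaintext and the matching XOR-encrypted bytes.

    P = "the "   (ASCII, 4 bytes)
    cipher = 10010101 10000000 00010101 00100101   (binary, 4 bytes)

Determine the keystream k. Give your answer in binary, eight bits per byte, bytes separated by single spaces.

Since cipher = P ⊕ k, XORing both sides with P gives k = P ⊕ cipher.
byte 0: 74 ⊕ 95 = e1
byte 1: 68 ⊕ 80 = e8
byte 2: 65 ⊕ 15 = 70
byte 3: 20 ⊕ 25 = 05

11100001 11101000 01110000 00000101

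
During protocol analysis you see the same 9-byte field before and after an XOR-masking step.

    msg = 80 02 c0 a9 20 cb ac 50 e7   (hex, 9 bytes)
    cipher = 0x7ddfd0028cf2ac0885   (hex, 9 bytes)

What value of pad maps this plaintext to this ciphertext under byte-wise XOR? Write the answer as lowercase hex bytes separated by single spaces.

Since cipher = msg ⊕ pad, XORing both sides with msg gives pad = msg ⊕ cipher.
80 XOR 7d = fd
02 XOR df = dd
c0 XOR d0 = 10
a9 XOR 02 = ab
20 XOR 8c = ac
cb XOR f2 = 39
ac XOR ac = 00
50 XOR 08 = 58
e7 XOR 85 = 62

fd dd 10 ab ac 39 00 58 62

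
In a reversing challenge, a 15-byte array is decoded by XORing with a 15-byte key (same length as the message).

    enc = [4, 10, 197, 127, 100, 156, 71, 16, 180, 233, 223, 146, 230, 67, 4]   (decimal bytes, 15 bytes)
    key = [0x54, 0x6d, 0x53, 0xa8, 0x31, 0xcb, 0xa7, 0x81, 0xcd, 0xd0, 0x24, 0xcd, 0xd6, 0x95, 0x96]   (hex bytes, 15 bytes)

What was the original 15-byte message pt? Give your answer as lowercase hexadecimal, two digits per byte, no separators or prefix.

byte 0: 04 ^ 54 = 50
byte 1: 0a ^ 6d = 67
byte 2: c5 ^ 53 = 96
byte 3: 7f ^ a8 = d7
byte 4: 64 ^ 31 = 55
byte 5: 9c ^ cb = 57
byte 6: 47 ^ a7 = e0
byte 7: 10 ^ 81 = 91
byte 8: b4 ^ cd = 79
byte 9: e9 ^ d0 = 39
byte 10: df ^ 24 = fb
byte 11: 92 ^ cd = 5f
byte 12: e6 ^ d6 = 30
byte 13: 43 ^ 95 = d6
byte 14: 04 ^ 96 = 92

506796d75557e0917939fb5f30d692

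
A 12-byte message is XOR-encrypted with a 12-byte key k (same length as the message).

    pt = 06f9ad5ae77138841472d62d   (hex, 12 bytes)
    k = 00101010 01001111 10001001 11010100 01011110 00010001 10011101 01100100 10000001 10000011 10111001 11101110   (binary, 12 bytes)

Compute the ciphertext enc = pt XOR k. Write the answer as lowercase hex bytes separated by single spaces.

2c b6 24 8e b9 60 a5 e0 95 f1 6f c3

  6 XOR  42 =  44
249 XOR  79 = 182
173 XOR 137 =  36
 90 XOR 212 = 142
231 XOR  94 = 185
113 XOR  17 =  96
 56 XOR 157 = 165
132 XOR 100 = 224
 20 XOR 129 = 149
114 XOR 131 = 241
214 XOR 185 = 111
 45 XOR 238 = 195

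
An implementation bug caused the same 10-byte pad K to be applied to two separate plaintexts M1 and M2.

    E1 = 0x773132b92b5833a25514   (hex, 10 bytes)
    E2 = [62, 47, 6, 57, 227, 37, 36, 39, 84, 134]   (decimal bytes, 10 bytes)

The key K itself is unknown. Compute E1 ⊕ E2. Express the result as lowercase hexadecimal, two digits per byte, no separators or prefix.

E1 ⊕ E2 = (M1 ⊕ K) ⊕ (M2 ⊕ K) = M1 ⊕ M2 — the shared key cancels under XOR.
77 ⊕ 3e = 49
31 ⊕ 2f = 1e
32 ⊕ 06 = 34
b9 ⊕ 39 = 80
2b ⊕ e3 = c8
58 ⊕ 25 = 7d
33 ⊕ 24 = 17
a2 ⊕ 27 = 85
55 ⊕ 54 = 01
14 ⊕ 86 = 92

491e3480c87d17850192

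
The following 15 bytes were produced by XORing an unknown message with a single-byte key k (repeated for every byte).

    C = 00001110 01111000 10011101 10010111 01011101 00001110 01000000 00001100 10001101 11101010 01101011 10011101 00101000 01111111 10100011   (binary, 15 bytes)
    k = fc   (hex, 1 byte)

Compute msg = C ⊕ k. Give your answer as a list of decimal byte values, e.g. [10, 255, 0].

[242, 132, 97, 107, 161, 242, 188, 240, 113, 22, 151, 97, 212, 131, 95]

The 1-byte key repeats, so the effective keystream is fc fc fc fc fc fc fc fc fc fc fc fc fc fc fc.
byte 0: 0e ^ fc = f2
byte 1: 78 ^ fc = 84
byte 2: 9d ^ fc = 61
byte 3: 97 ^ fc = 6b
byte 4: 5d ^ fc = a1
byte 5: 0e ^ fc = f2
byte 6: 40 ^ fc = bc
byte 7: 0c ^ fc = f0
byte 8: 8d ^ fc = 71
byte 9: ea ^ fc = 16
byte 10: 6b ^ fc = 97
byte 11: 9d ^ fc = 61
byte 12: 28 ^ fc = d4
byte 13: 7f ^ fc = 83
byte 14: a3 ^ fc = 5f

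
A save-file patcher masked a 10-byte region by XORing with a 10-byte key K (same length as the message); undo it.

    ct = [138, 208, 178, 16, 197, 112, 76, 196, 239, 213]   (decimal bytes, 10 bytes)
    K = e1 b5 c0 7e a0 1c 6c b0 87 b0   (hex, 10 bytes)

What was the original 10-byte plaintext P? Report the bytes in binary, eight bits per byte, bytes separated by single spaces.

XOR is its own inverse, so applying the key byte-wise gives the result directly.
byte 0: 138 XOR 225 = 107
byte 1: 208 XOR 181 = 101
byte 2: 178 XOR 192 = 114
byte 3:  16 XOR 126 = 110
byte 4: 197 XOR 160 = 101
byte 5: 112 XOR  28 = 108
byte 6:  76 XOR 108 =  32
byte 7: 196 XOR 176 = 116
byte 8: 239 XOR 135 = 104
byte 9: 213 XOR 176 = 101

01101011 01100101 01110010 01101110 01100101 01101100 00100000 01110100 01101000 01100101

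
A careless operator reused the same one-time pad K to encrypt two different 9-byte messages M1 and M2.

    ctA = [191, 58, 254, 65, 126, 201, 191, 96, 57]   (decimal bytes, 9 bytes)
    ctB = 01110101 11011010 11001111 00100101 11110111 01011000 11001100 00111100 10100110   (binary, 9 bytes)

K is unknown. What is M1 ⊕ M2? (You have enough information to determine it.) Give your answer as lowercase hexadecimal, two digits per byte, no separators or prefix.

cae031648991735c9f

ctA ⊕ ctB = (M1 ⊕ K) ⊕ (M2 ⊕ K) = M1 ⊕ M2 — the shared key cancels under XOR.
bf ⊕ 75 = ca
3a ⊕ da = e0
fe ⊕ cf = 31
41 ⊕ 25 = 64
7e ⊕ f7 = 89
c9 ⊕ 58 = 91
bf ⊕ cc = 73
60 ⊕ 3c = 5c
39 ⊕ a6 = 9f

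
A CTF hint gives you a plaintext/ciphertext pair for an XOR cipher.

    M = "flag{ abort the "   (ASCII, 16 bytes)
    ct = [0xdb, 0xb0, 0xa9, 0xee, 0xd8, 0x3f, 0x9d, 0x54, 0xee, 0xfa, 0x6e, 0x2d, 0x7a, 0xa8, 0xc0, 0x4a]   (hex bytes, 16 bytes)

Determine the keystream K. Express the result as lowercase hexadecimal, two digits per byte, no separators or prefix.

Since ct = M ⊕ K, XORing both sides with M gives K = M ⊕ ct.
102 XOR 219 = 189
108 XOR 176 = 220
 97 XOR 169 = 200
103 XOR 238 = 137
123 XOR 216 = 163
 32 XOR  63 =  31
 97 XOR 157 = 252
 98 XOR  84 =  54
111 XOR 238 = 129
114 XOR 250 = 136
116 XOR 110 =  26
 32 XOR  45 =  13
116 XOR 122 =  14
104 XOR 168 = 192
101 XOR 192 = 165
 32 XOR  74 = 106

bddcc889a31ffc3681881a0d0ec0a56a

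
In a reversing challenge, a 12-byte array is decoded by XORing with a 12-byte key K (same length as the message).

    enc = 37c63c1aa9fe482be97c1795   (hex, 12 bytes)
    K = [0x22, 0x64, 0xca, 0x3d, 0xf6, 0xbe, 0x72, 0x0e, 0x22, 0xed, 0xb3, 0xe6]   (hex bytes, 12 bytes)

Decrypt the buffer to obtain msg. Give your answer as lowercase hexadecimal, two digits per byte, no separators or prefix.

XOR is its own inverse, so applying the key byte-wise gives the result directly.
37 ^ 22 = 15
c6 ^ 64 = a2
3c ^ ca = f6
1a ^ 3d = 27
a9 ^ f6 = 5f
fe ^ be = 40
48 ^ 72 = 3a
2b ^ 0e = 25
e9 ^ 22 = cb
7c ^ ed = 91
17 ^ b3 = a4
95 ^ e6 = 73

15a2f6275f403a25cb91a473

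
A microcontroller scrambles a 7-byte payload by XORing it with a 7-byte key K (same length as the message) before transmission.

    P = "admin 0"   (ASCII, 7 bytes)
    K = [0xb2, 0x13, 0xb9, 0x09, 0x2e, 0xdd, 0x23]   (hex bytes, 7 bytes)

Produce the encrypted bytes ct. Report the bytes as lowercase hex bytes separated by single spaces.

XOR is its own inverse, so applying the key byte-wise gives the result directly.
01100001 ⊕ 10110010 = 11010011
01100100 ⊕ 00010011 = 01110111
01101101 ⊕ 10111001 = 11010100
01101001 ⊕ 00001001 = 01100000
01101110 ⊕ 00101110 = 01000000
00100000 ⊕ 11011101 = 11111101
00110000 ⊕ 00100011 = 00010011

d3 77 d4 60 40 fd 13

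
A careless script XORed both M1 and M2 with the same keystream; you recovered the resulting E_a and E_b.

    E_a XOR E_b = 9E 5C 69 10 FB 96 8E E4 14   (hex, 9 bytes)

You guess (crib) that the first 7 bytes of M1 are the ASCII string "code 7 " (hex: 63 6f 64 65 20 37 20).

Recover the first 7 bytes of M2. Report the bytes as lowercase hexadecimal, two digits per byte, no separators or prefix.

Since E_a ⊕ E_b = M1 ⊕ M2, XORing with the guessed M1 bytes yields the corresponding M2 bytes: M2 = (E_a ⊕ E_b) ⊕ M1.
byte 0: 9e ⊕ 63 = fd
byte 1: 5c ⊕ 6f = 33
byte 2: 69 ⊕ 64 = 0d
byte 3: 10 ⊕ 65 = 75
byte 4: fb ⊕ 20 = db
byte 5: 96 ⊕ 37 = a1
byte 6: 8e ⊕ 20 = ae

fd330d75dba1ae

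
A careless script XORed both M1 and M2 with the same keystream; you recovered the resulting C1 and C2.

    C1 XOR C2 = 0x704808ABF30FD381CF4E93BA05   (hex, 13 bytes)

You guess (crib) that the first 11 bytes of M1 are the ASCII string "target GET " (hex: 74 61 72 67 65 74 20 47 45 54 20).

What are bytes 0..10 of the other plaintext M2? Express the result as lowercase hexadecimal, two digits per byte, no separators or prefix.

04297acc967bf3c68a1ab3

Since C1 ⊕ C2 = M1 ⊕ M2, XORing with the guessed M1 bytes yields the corresponding M2 bytes: M2 = (C1 ⊕ C2) ⊕ M1.
112 ⊕ 116 =   4
 72 ⊕  97 =  41
  8 ⊕ 114 = 122
171 ⊕ 103 = 204
243 ⊕ 101 = 150
 15 ⊕ 116 = 123
211 ⊕  32 = 243
129 ⊕  71 = 198
207 ⊕  69 = 138
 78 ⊕  84 =  26
147 ⊕  32 = 179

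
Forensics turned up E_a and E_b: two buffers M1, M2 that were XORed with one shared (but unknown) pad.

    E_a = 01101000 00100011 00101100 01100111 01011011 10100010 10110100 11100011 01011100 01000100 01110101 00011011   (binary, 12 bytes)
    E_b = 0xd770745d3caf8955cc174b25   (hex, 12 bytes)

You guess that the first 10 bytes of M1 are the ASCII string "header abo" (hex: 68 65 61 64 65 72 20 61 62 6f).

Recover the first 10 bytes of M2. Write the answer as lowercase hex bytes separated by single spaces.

d7 36 39 5e 02 7f 1d d7 f2 3c

First, E_a ⊕ E_b = (M1 ⊕ K) ⊕ (M2 ⊕ K) = M1 ⊕ M2, so the key drops out. Then M2 = (M1 ⊕ M2) ⊕ M1 over the first 10 bytes.
byte 0: (68 xor d7) xor 68 = bf xor 68 = d7
byte 1: (23 xor 70) xor 65 = 53 xor 65 = 36
byte 2: (2c xor 74) xor 61 = 58 xor 61 = 39
byte 3: (67 xor 5d) xor 64 = 3a xor 64 = 5e
byte 4: (5b xor 3c) xor 65 = 67 xor 65 = 02
byte 5: (a2 xor af) xor 72 = 0d xor 72 = 7f
byte 6: (b4 xor 89) xor 20 = 3d xor 20 = 1d
byte 7: (e3 xor 55) xor 61 = b6 xor 61 = d7
byte 8: (5c xor cc) xor 62 = 90 xor 62 = f2
byte 9: (44 xor 17) xor 6f = 53 xor 6f = 3c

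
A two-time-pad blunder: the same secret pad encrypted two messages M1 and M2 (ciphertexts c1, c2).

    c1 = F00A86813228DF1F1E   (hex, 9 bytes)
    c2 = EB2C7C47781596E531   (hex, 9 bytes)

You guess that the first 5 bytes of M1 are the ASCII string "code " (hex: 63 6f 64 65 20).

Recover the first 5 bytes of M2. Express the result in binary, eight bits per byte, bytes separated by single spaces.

First, c1 ⊕ c2 = (M1 ⊕ K) ⊕ (M2 ⊕ K) = M1 ⊕ M2, so the key drops out. Then M2 = (M1 ⊕ M2) ⊕ M1 over the first 5 bytes.
byte 0: (f0 xor eb) xor 63 = 1b xor 63 = 78
byte 1: (0a xor 2c) xor 6f = 26 xor 6f = 49
byte 2: (86 xor 7c) xor 64 = fa xor 64 = 9e
byte 3: (81 xor 47) xor 65 = c6 xor 65 = a3
byte 4: (32 xor 78) xor 20 = 4a xor 20 = 6a

01111000 01001001 10011110 10100011 01101010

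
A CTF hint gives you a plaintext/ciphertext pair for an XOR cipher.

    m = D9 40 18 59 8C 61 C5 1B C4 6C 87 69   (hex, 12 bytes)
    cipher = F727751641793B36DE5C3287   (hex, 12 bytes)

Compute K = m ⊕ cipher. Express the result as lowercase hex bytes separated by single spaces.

2e 67 6d 4f cd 18 fe 2d 1a 30 b5 ee

Since cipher = m ⊕ K, XORing both sides with m gives K = m ⊕ cipher.
d9 XOR f7 = 2e
40 XOR 27 = 67
18 XOR 75 = 6d
59 XOR 16 = 4f
8c XOR 41 = cd
61 XOR 79 = 18
c5 XOR 3b = fe
1b XOR 36 = 2d
c4 XOR de = 1a
6c XOR 5c = 30
87 XOR 32 = b5
69 XOR 87 = ee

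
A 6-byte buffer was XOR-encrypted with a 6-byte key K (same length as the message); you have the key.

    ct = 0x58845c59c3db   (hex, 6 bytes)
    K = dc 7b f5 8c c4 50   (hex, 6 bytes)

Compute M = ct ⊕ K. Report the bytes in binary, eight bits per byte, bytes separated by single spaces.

 88 xor 220 = 132
132 xor 123 = 255
 92 xor 245 = 169
 89 xor 140 = 213
195 xor 196 =   7
219 xor  80 = 139

10000100 11111111 10101001 11010101 00000111 10001011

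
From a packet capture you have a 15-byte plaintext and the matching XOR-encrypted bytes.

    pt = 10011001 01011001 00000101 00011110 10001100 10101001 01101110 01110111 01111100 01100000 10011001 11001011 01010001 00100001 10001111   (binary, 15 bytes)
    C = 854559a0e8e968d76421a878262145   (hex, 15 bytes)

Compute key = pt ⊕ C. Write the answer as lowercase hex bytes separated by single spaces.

1c 1c 5c be 64 40 06 a0 18 41 31 b3 77 00 ca

Since C = pt ⊕ key, XORing both sides with pt gives key = pt ⊕ C.
153 XOR 133 =  28
 89 XOR  69 =  28
  5 XOR  89 =  92
 30 XOR 160 = 190
140 XOR 232 = 100
169 XOR 233 =  64
110 XOR 104 =   6
119 XOR 215 = 160
124 XOR 100 =  24
 96 XOR  33 =  65
153 XOR 168 =  49
203 XOR 120 = 179
 81 XOR  38 = 119
 33 XOR  33 =   0
143 XOR  69 = 202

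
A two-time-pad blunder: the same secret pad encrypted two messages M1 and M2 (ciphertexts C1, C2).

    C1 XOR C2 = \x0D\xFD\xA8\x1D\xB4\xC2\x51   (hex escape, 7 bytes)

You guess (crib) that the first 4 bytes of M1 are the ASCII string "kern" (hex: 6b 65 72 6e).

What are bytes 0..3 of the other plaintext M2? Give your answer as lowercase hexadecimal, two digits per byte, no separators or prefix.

Since C1 ⊕ C2 = M1 ⊕ M2, XORing with the guessed M1 bytes yields the corresponding M2 bytes: M2 = (C1 ⊕ C2) ⊕ M1.
byte 0: 0d ⊕ 6b = 66
byte 1: fd ⊕ 65 = 98
byte 2: a8 ⊕ 72 = da
byte 3: 1d ⊕ 6e = 73

6698da73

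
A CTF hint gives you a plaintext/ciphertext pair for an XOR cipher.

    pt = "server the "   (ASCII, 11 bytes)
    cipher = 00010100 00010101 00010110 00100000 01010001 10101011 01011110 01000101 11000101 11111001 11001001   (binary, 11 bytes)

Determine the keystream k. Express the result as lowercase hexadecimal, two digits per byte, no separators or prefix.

Since cipher = pt ⊕ k, XORing both sides with pt gives k = pt ⊕ cipher.
byte 0: 73 xor 14 = 67
byte 1: 65 xor 15 = 70
byte 2: 72 xor 16 = 64
byte 3: 76 xor 20 = 56
byte 4: 65 xor 51 = 34
byte 5: 72 xor ab = d9
byte 6: 20 xor 5e = 7e
byte 7: 74 xor 45 = 31
byte 8: 68 xor c5 = ad
byte 9: 65 xor f9 = 9c
byte 10: 20 xor c9 = e9

6770645634d97e31ad9ce9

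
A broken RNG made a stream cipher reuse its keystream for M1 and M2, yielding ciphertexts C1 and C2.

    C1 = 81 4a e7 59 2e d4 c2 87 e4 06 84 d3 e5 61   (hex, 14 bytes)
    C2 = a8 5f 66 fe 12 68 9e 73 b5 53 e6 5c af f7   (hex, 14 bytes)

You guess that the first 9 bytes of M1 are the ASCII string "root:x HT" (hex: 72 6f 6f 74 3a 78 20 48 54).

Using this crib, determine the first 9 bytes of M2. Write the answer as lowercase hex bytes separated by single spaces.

5b 7a ee d3 06 c4 7c bc 05

First, C1 ⊕ C2 = (M1 ⊕ K) ⊕ (M2 ⊕ K) = M1 ⊕ M2, so the key drops out. Then M2 = (M1 ⊕ M2) ⊕ M1 over the first 9 bytes.
byte 0: (81 xor a8) xor 72 = 29 xor 72 = 5b
byte 1: (4a xor 5f) xor 6f = 15 xor 6f = 7a
byte 2: (e7 xor 66) xor 6f = 81 xor 6f = ee
byte 3: (59 xor fe) xor 74 = a7 xor 74 = d3
byte 4: (2e xor 12) xor 3a = 3c xor 3a = 06
byte 5: (d4 xor 68) xor 78 = bc xor 78 = c4
byte 6: (c2 xor 9e) xor 20 = 5c xor 20 = 7c
byte 7: (87 xor 73) xor 48 = f4 xor 48 = bc
byte 8: (e4 xor b5) xor 54 = 51 xor 54 = 05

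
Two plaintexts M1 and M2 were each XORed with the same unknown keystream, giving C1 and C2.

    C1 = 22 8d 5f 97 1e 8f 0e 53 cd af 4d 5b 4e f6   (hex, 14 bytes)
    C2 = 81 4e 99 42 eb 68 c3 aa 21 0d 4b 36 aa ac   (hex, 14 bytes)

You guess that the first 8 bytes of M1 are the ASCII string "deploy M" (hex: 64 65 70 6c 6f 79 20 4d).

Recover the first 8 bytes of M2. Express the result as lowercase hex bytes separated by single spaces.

c7 a6 b6 b9 9a 9e ed b4

First, C1 ⊕ C2 = (M1 ⊕ K) ⊕ (M2 ⊕ K) = M1 ⊕ M2, so the key drops out. Then M2 = (M1 ⊕ M2) ⊕ M1 over the first 8 bytes.
byte 0: (22 ⊕ 81) ⊕ 64 = a3 ⊕ 64 = c7
byte 1: (8d ⊕ 4e) ⊕ 65 = c3 ⊕ 65 = a6
byte 2: (5f ⊕ 99) ⊕ 70 = c6 ⊕ 70 = b6
byte 3: (97 ⊕ 42) ⊕ 6c = d5 ⊕ 6c = b9
byte 4: (1e ⊕ eb) ⊕ 6f = f5 ⊕ 6f = 9a
byte 5: (8f ⊕ 68) ⊕ 79 = e7 ⊕ 79 = 9e
byte 6: (0e ⊕ c3) ⊕ 20 = cd ⊕ 20 = ed
byte 7: (53 ⊕ aa) ⊕ 4d = f9 ⊕ 4d = b4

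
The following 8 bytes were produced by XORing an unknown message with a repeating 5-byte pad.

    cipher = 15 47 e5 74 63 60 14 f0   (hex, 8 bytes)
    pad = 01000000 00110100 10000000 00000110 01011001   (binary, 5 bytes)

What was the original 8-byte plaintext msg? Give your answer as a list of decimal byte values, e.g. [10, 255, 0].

The 5-byte key repeats, so the effective keystream is 40 34 80 06 59 40 34 80.
byte 0: 15 ⊕ 40 = 55
byte 1: 47 ⊕ 34 = 73
byte 2: e5 ⊕ 80 = 65
byte 3: 74 ⊕ 06 = 72
byte 4: 63 ⊕ 59 = 3a
byte 5: 60 ⊕ 40 = 20
byte 6: 14 ⊕ 34 = 20
byte 7: f0 ⊕ 80 = 70

[85, 115, 101, 114, 58, 32, 32, 112]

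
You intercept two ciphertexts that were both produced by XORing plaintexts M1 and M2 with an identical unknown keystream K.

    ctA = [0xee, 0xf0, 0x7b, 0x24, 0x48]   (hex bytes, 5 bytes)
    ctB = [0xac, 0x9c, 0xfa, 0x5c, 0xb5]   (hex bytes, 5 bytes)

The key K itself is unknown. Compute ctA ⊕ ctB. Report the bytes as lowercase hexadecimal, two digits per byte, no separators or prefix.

ctA ⊕ ctB = (M1 ⊕ K) ⊕ (M2 ⊕ K) = M1 ⊕ M2 — the shared key cancels under XOR.
ee ⊕ ac = 42
f0 ⊕ 9c = 6c
7b ⊕ fa = 81
24 ⊕ 5c = 78
48 ⊕ b5 = fd

426c8178fd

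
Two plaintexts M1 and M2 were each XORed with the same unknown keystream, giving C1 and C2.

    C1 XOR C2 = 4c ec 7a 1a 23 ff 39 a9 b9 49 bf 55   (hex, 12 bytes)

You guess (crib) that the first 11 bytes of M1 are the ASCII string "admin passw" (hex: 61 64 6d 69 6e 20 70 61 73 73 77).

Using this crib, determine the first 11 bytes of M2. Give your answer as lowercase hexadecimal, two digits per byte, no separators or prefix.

2d8817734ddf49c8ca3ac8

Since C1 ⊕ C2 = M1 ⊕ M2, XORing with the guessed M1 bytes yields the corresponding M2 bytes: M2 = (C1 ⊕ C2) ⊕ M1.
byte 0: 01001100 xor 01100001 = 00101101
byte 1: 11101100 xor 01100100 = 10001000
byte 2: 01111010 xor 01101101 = 00010111
byte 3: 00011010 xor 01101001 = 01110011
byte 4: 00100011 xor 01101110 = 01001101
byte 5: 11111111 xor 00100000 = 11011111
byte 6: 00111001 xor 01110000 = 01001001
byte 7: 10101001 xor 01100001 = 11001000
byte 8: 10111001 xor 01110011 = 11001010
byte 9: 01001001 xor 01110011 = 00111010
byte 10: 10111111 xor 01110111 = 11001000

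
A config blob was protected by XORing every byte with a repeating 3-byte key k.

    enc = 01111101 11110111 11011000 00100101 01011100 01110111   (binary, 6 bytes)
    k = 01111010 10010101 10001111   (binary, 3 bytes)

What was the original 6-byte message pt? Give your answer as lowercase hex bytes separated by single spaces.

07 62 57 5f c9 f8

The 3-byte key repeats, so the effective keystream is 7a 95 8f 7a 95 8f.
byte 0: 7d ⊕ 7a = 07
byte 1: f7 ⊕ 95 = 62
byte 2: d8 ⊕ 8f = 57
byte 3: 25 ⊕ 7a = 5f
byte 4: 5c ⊕ 95 = c9
byte 5: 77 ⊕ 8f = f8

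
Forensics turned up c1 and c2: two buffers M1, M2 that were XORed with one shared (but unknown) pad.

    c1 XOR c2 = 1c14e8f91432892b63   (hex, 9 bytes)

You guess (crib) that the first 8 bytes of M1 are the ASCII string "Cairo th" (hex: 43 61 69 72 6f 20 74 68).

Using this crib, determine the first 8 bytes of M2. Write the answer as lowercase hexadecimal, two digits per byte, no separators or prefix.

5f75818b7b12fd43

Since c1 ⊕ c2 = M1 ⊕ M2, XORing with the guessed M1 bytes yields the corresponding M2 bytes: M2 = (c1 ⊕ c2) ⊕ M1.
byte 0: 1c xor 43 = 5f
byte 1: 14 xor 61 = 75
byte 2: e8 xor 69 = 81
byte 3: f9 xor 72 = 8b
byte 4: 14 xor 6f = 7b
byte 5: 32 xor 20 = 12
byte 6: 89 xor 74 = fd
byte 7: 2b xor 68 = 43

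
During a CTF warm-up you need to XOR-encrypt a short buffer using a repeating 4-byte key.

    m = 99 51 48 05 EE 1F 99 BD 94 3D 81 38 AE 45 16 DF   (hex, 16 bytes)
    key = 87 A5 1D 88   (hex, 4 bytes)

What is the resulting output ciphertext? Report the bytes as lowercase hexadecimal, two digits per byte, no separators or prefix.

The 4-byte key repeats, so the effective keystream is 87 a5 1d 88 87 a5 1d 88 87 a5 1d 88 87 a5 1d 88.
byte 0: 99 XOR 87 = 1e
byte 1: 51 XOR a5 = f4
byte 2: 48 XOR 1d = 55
byte 3: 05 XOR 88 = 8d
byte 4: ee XOR 87 = 69
byte 5: 1f XOR a5 = ba
byte 6: 99 XOR 1d = 84
byte 7: bd XOR 88 = 35
byte 8: 94 XOR 87 = 13
byte 9: 3d XOR a5 = 98
byte 10: 81 XOR 1d = 9c
byte 11: 38 XOR 88 = b0
byte 12: ae XOR 87 = 29
byte 13: 45 XOR a5 = e0
byte 14: 16 XOR 1d = 0b
byte 15: df XOR 88 = 57

1ef4558d69ba843513989cb029e00b57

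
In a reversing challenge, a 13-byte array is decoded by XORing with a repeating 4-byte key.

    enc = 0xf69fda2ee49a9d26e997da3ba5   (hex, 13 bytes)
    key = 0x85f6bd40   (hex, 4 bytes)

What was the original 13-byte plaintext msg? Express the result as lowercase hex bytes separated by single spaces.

73 69 67 6e 61 6c 20 66 6c 61 67 7b 20

The 4-byte key repeats, so the effective keystream is 85 f6 bd 40 85 f6 bd 40 85 f6 bd 40 85.
byte 0: 246 ⊕ 133 = 115
byte 1: 159 ⊕ 246 = 105
byte 2: 218 ⊕ 189 = 103
byte 3:  46 ⊕  64 = 110
byte 4: 228 ⊕ 133 =  97
byte 5: 154 ⊕ 246 = 108
byte 6: 157 ⊕ 189 =  32
byte 7:  38 ⊕  64 = 102
byte 8: 233 ⊕ 133 = 108
byte 9: 151 ⊕ 246 =  97
byte 10: 218 ⊕ 189 = 103
byte 11:  59 ⊕  64 = 123
byte 12: 165 ⊕ 133 =  32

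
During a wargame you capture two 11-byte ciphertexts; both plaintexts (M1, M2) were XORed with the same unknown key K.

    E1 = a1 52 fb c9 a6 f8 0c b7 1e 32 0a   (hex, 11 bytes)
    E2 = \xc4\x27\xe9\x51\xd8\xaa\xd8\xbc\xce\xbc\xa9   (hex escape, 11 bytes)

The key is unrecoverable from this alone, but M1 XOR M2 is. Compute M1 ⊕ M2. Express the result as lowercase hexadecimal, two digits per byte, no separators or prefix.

E1 ⊕ E2 = (M1 ⊕ K) ⊕ (M2 ⊕ K) = M1 ⊕ M2 — the shared key cancels under XOR.
a1 XOR c4 = 65
52 XOR 27 = 75
fb XOR e9 = 12
c9 XOR 51 = 98
a6 XOR d8 = 7e
f8 XOR aa = 52
0c XOR d8 = d4
b7 XOR bc = 0b
1e XOR ce = d0
32 XOR bc = 8e
0a XOR a9 = a3

657512987e52d40bd08ea3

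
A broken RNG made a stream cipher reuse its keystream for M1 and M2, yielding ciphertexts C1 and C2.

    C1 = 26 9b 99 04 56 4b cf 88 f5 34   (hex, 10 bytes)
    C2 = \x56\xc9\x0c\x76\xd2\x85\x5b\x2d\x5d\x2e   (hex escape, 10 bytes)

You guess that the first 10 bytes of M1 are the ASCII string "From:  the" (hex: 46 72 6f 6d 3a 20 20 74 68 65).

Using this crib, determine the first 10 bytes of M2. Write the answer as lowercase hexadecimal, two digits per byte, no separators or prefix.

First, C1 ⊕ C2 = (M1 ⊕ K) ⊕ (M2 ⊕ K) = M1 ⊕ M2, so the key drops out. Then M2 = (M1 ⊕ M2) ⊕ M1 over the first 10 bytes.
byte 0: (26 ⊕ 56) ⊕ 46 = 70 ⊕ 46 = 36
byte 1: (9b ⊕ c9) ⊕ 72 = 52 ⊕ 72 = 20
byte 2: (99 ⊕ 0c) ⊕ 6f = 95 ⊕ 6f = fa
byte 3: (04 ⊕ 76) ⊕ 6d = 72 ⊕ 6d = 1f
byte 4: (56 ⊕ d2) ⊕ 3a = 84 ⊕ 3a = be
byte 5: (4b ⊕ 85) ⊕ 20 = ce ⊕ 20 = ee
byte 6: (cf ⊕ 5b) ⊕ 20 = 94 ⊕ 20 = b4
byte 7: (88 ⊕ 2d) ⊕ 74 = a5 ⊕ 74 = d1
byte 8: (f5 ⊕ 5d) ⊕ 68 = a8 ⊕ 68 = c0
byte 9: (34 ⊕ 2e) ⊕ 65 = 1a ⊕ 65 = 7f

3620fa1fbeeeb4d1c07f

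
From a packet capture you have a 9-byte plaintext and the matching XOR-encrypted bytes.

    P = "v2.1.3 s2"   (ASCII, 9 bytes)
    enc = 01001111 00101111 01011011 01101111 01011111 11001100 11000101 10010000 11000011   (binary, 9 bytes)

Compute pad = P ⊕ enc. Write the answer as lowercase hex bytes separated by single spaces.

Since enc = P ⊕ pad, XORing both sides with P gives pad = P ⊕ enc.
76 XOR 4f = 39
32 XOR 2f = 1d
2e XOR 5b = 75
31 XOR 6f = 5e
2e XOR 5f = 71
33 XOR cc = ff
20 XOR c5 = e5
73 XOR 90 = e3
32 XOR c3 = f1

39 1d 75 5e 71 ff e5 e3 f1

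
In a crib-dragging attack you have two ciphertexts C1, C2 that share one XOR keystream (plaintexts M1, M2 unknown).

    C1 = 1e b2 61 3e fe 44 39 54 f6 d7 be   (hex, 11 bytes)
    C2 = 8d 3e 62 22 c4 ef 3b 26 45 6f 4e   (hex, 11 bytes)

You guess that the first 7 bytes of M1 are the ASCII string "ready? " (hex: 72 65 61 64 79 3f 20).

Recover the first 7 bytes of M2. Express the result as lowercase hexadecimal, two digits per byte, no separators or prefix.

e1e96278439422

First, C1 ⊕ C2 = (M1 ⊕ K) ⊕ (M2 ⊕ K) = M1 ⊕ M2, so the key drops out. Then M2 = (M1 ⊕ M2) ⊕ M1 over the first 7 bytes.
byte 0: (1e ⊕ 8d) ⊕ 72 = 93 ⊕ 72 = e1
byte 1: (b2 ⊕ 3e) ⊕ 65 = 8c ⊕ 65 = e9
byte 2: (61 ⊕ 62) ⊕ 61 = 03 ⊕ 61 = 62
byte 3: (3e ⊕ 22) ⊕ 64 = 1c ⊕ 64 = 78
byte 4: (fe ⊕ c4) ⊕ 79 = 3a ⊕ 79 = 43
byte 5: (44 ⊕ ef) ⊕ 3f = ab ⊕ 3f = 94
byte 6: (39 ⊕ 3b) ⊕ 20 = 02 ⊕ 20 = 22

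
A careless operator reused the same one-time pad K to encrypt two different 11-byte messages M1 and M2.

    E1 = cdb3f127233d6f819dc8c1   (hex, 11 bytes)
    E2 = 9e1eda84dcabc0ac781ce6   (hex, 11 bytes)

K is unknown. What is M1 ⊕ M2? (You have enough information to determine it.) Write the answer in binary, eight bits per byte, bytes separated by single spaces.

01010011 10101101 00101011 10100011 11111111 10010110 10101111 00101101 11100101 11010100 00100111

E1 ⊕ E2 = (M1 ⊕ K) ⊕ (M2 ⊕ K) = M1 ⊕ M2 — the shared key cancels under XOR.
cd ^ 9e = 53
b3 ^ 1e = ad
f1 ^ da = 2b
27 ^ 84 = a3
23 ^ dc = ff
3d ^ ab = 96
6f ^ c0 = af
81 ^ ac = 2d
9d ^ 78 = e5
c8 ^ 1c = d4
c1 ^ e6 = 27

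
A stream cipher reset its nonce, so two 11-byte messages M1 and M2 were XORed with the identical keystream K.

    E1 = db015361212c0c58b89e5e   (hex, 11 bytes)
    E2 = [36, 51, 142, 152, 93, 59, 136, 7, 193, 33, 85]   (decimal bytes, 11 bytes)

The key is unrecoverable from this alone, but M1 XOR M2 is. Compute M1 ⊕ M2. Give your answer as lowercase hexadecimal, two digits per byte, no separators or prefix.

ff32ddf97c17845f79bf0b

E1 ⊕ E2 = (M1 ⊕ K) ⊕ (M2 ⊕ K) = M1 ⊕ M2 — the shared key cancels under XOR.
db ⊕ 24 = ff
01 ⊕ 33 = 32
53 ⊕ 8e = dd
61 ⊕ 98 = f9
21 ⊕ 5d = 7c
2c ⊕ 3b = 17
0c ⊕ 88 = 84
58 ⊕ 07 = 5f
b8 ⊕ c1 = 79
9e ⊕ 21 = bf
5e ⊕ 55 = 0b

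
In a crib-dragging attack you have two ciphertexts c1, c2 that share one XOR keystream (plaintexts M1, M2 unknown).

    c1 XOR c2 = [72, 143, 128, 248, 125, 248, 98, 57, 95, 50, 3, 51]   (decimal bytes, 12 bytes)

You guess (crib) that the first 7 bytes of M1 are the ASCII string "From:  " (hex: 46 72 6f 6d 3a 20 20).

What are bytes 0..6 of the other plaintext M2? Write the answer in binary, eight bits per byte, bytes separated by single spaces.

Since c1 ⊕ c2 = M1 ⊕ M2, XORing with the guessed M1 bytes yields the corresponding M2 bytes: M2 = (c1 ⊕ c2) ⊕ M1.
48 ⊕ 46 = 0e
8f ⊕ 72 = fd
80 ⊕ 6f = ef
f8 ⊕ 6d = 95
7d ⊕ 3a = 47
f8 ⊕ 20 = d8
62 ⊕ 20 = 42

00001110 11111101 11101111 10010101 01000111 11011000 01000010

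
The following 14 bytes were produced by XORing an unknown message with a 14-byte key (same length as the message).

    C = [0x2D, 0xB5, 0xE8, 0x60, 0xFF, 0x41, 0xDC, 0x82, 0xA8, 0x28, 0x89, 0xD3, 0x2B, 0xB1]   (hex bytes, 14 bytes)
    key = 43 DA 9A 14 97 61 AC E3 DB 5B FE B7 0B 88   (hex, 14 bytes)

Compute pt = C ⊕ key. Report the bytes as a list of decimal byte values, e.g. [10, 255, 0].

[110, 111, 114, 116, 104, 32, 112, 97, 115, 115, 119, 100, 32, 57]

00101101 ^ 01000011 = 01101110
10110101 ^ 11011010 = 01101111
11101000 ^ 10011010 = 01110010
01100000 ^ 00010100 = 01110100
11111111 ^ 10010111 = 01101000
01000001 ^ 01100001 = 00100000
11011100 ^ 10101100 = 01110000
10000010 ^ 11100011 = 01100001
10101000 ^ 11011011 = 01110011
00101000 ^ 01011011 = 01110011
10001001 ^ 11111110 = 01110111
11010011 ^ 10110111 = 01100100
00101011 ^ 00001011 = 00100000
10110001 ^ 10001000 = 00111001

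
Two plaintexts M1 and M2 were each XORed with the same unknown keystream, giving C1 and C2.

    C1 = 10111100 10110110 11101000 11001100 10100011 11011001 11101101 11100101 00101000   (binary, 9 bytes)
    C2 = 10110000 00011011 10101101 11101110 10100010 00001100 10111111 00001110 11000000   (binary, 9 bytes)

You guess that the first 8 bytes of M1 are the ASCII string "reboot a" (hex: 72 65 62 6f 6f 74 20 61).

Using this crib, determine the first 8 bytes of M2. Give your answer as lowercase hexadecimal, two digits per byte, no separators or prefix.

First, C1 ⊕ C2 = (M1 ⊕ K) ⊕ (M2 ⊕ K) = M1 ⊕ M2, so the key drops out. Then M2 = (M1 ⊕ M2) ⊕ M1 over the first 8 bytes.
byte 0: (bc XOR b0) XOR 72 = 0c XOR 72 = 7e
byte 1: (b6 XOR 1b) XOR 65 = ad XOR 65 = c8
byte 2: (e8 XOR ad) XOR 62 = 45 XOR 62 = 27
byte 3: (cc XOR ee) XOR 6f = 22 XOR 6f = 4d
byte 4: (a3 XOR a2) XOR 6f = 01 XOR 6f = 6e
byte 5: (d9 XOR 0c) XOR 74 = d5 XOR 74 = a1
byte 6: (ed XOR bf) XOR 20 = 52 XOR 20 = 72
byte 7: (e5 XOR 0e) XOR 61 = eb XOR 61 = 8a

7ec8274d6ea1728a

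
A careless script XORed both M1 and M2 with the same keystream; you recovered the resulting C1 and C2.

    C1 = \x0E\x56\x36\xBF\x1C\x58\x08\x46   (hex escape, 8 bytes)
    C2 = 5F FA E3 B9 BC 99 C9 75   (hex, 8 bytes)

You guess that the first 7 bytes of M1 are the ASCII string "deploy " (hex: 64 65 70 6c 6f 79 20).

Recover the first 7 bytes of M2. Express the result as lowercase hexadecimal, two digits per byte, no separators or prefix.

First, C1 ⊕ C2 = (M1 ⊕ K) ⊕ (M2 ⊕ K) = M1 ⊕ M2, so the key drops out. Then M2 = (M1 ⊕ M2) ⊕ M1 over the first 7 bytes.
byte 0: (0e xor 5f) xor 64 = 51 xor 64 = 35
byte 1: (56 xor fa) xor 65 = ac xor 65 = c9
byte 2: (36 xor e3) xor 70 = d5 xor 70 = a5
byte 3: (bf xor b9) xor 6c = 06 xor 6c = 6a
byte 4: (1c xor bc) xor 6f = a0 xor 6f = cf
byte 5: (58 xor 99) xor 79 = c1 xor 79 = b8
byte 6: (08 xor c9) xor 20 = c1 xor 20 = e1

35c9a56acfb8e1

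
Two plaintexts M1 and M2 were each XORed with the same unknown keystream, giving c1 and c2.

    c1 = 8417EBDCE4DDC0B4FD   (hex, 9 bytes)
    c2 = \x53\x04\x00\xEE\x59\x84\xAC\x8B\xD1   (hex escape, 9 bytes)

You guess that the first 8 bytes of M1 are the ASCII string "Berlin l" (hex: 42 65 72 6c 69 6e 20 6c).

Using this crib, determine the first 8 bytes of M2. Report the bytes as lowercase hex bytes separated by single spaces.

95 76 99 5e d4 37 4c 53

First, c1 ⊕ c2 = (M1 ⊕ K) ⊕ (M2 ⊕ K) = M1 ⊕ M2, so the key drops out. Then M2 = (M1 ⊕ M2) ⊕ M1 over the first 8 bytes.
byte 0: (84 XOR 53) XOR 42 = d7 XOR 42 = 95
byte 1: (17 XOR 04) XOR 65 = 13 XOR 65 = 76
byte 2: (eb XOR 00) XOR 72 = eb XOR 72 = 99
byte 3: (dc XOR ee) XOR 6c = 32 XOR 6c = 5e
byte 4: (e4 XOR 59) XOR 69 = bd XOR 69 = d4
byte 5: (dd XOR 84) XOR 6e = 59 XOR 6e = 37
byte 6: (c0 XOR ac) XOR 20 = 6c XOR 20 = 4c
byte 7: (b4 XOR 8b) XOR 6c = 3f XOR 6c = 53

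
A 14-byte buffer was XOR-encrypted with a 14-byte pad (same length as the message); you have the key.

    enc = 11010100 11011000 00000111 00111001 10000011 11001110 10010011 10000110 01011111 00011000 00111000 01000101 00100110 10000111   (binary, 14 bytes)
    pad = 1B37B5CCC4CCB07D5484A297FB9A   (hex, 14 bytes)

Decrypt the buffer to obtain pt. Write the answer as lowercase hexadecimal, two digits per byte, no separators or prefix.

cfefb2f5470223fb0b9c9ad2dd1d

XOR is its own inverse, so applying the key byte-wise gives the result directly.
d4 ⊕ 1b = cf
d8 ⊕ 37 = ef
07 ⊕ b5 = b2
39 ⊕ cc = f5
83 ⊕ c4 = 47
ce ⊕ cc = 02
93 ⊕ b0 = 23
86 ⊕ 7d = fb
5f ⊕ 54 = 0b
18 ⊕ 84 = 9c
38 ⊕ a2 = 9a
45 ⊕ 97 = d2
26 ⊕ fb = dd
87 ⊕ 9a = 1d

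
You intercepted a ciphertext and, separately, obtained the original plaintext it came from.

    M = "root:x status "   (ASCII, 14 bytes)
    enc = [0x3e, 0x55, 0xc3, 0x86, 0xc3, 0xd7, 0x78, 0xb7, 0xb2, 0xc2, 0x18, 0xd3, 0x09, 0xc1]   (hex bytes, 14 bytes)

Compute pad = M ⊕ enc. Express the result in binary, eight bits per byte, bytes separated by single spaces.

01001100 00111010 10101100 11110010 11111001 10101111 01011000 11000100 11000110 10100011 01101100 10100110 01111010 11100001

Since enc = M ⊕ pad, XORing both sides with M gives pad = M ⊕ enc.
72 xor 3e = 4c
6f xor 55 = 3a
6f xor c3 = ac
74 xor 86 = f2
3a xor c3 = f9
78 xor d7 = af
20 xor 78 = 58
73 xor b7 = c4
74 xor b2 = c6
61 xor c2 = a3
74 xor 18 = 6c
75 xor d3 = a6
73 xor 09 = 7a
20 xor c1 = e1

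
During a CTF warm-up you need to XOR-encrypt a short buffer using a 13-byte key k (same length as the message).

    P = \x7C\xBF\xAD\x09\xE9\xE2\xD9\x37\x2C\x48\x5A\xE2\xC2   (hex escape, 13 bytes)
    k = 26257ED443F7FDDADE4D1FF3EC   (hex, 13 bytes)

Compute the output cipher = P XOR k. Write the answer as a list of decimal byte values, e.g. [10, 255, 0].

[90, 154, 211, 221, 170, 21, 36, 237, 242, 5, 69, 17, 46]

7c ⊕ 26 = 5a
bf ⊕ 25 = 9a
ad ⊕ 7e = d3
09 ⊕ d4 = dd
e9 ⊕ 43 = aa
e2 ⊕ f7 = 15
d9 ⊕ fd = 24
37 ⊕ da = ed
2c ⊕ de = f2
48 ⊕ 4d = 05
5a ⊕ 1f = 45
e2 ⊕ f3 = 11
c2 ⊕ ec = 2e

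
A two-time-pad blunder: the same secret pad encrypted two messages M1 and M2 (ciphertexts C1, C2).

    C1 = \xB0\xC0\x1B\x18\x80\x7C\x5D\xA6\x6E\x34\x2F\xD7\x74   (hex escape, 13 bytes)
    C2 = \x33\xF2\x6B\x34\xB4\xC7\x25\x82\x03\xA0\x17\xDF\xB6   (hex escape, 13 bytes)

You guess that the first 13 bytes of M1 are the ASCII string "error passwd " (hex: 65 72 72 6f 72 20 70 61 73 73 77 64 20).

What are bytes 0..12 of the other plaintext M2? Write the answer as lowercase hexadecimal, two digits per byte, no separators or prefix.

First, C1 ⊕ C2 = (M1 ⊕ K) ⊕ (M2 ⊕ K) = M1 ⊕ M2, so the key drops out. Then M2 = (M1 ⊕ M2) ⊕ M1 over the first 13 bytes.
byte 0: (b0 ^ 33) ^ 65 = 83 ^ 65 = e6
byte 1: (c0 ^ f2) ^ 72 = 32 ^ 72 = 40
byte 2: (1b ^ 6b) ^ 72 = 70 ^ 72 = 02
byte 3: (18 ^ 34) ^ 6f = 2c ^ 6f = 43
byte 4: (80 ^ b4) ^ 72 = 34 ^ 72 = 46
byte 5: (7c ^ c7) ^ 20 = bb ^ 20 = 9b
byte 6: (5d ^ 25) ^ 70 = 78 ^ 70 = 08
byte 7: (a6 ^ 82) ^ 61 = 24 ^ 61 = 45
byte 8: (6e ^ 03) ^ 73 = 6d ^ 73 = 1e
byte 9: (34 ^ a0) ^ 73 = 94 ^ 73 = e7
byte 10: (2f ^ 17) ^ 77 = 38 ^ 77 = 4f
byte 11: (d7 ^ df) ^ 64 = 08 ^ 64 = 6c
byte 12: (74 ^ b6) ^ 20 = c2 ^ 20 = e2

e6400243469b08451ee74f6ce2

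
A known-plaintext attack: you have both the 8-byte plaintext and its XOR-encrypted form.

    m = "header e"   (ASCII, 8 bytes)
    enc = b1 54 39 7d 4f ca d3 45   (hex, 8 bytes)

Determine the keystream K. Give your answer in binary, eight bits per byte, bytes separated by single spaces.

11011001 00110001 01011000 00011001 00101010 10111000 11110011 00100000

Since enc = m ⊕ K, XORing both sides with m gives K = m ⊕ enc.
01101000 xor 10110001 = 11011001
01100101 xor 01010100 = 00110001
01100001 xor 00111001 = 01011000
01100100 xor 01111101 = 00011001
01100101 xor 01001111 = 00101010
01110010 xor 11001010 = 10111000
00100000 xor 11010011 = 11110011
01100101 xor 01000101 = 00100000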